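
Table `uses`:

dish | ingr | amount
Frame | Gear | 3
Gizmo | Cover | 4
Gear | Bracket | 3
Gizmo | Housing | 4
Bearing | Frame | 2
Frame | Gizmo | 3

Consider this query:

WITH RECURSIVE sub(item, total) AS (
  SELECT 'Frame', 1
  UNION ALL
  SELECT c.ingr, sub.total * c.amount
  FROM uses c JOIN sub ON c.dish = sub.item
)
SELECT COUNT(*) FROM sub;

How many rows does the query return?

Base: (Frame, total=1).
Iteration 1: components of {Frame} -> Gear = 1*3 = 3, Gizmo = 1*3 = 3.
Iteration 2: components of {Gear,Gizmo} -> Bracket = 3*3 = 9, Cover = 3*4 = 12, Housing = 3*4 = 12.
Iteration 3: no further components; recursion stops.
Total rows emitted: 6.

6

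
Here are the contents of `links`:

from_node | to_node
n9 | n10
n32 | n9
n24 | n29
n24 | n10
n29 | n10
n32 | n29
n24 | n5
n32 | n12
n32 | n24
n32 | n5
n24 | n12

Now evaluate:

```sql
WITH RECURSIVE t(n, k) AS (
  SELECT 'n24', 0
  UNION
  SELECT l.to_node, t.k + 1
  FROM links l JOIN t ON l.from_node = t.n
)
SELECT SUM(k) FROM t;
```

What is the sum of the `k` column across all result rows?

6

Base: (n24, k=0).
Iteration 1: edges from {n24} -> (n10, k=1), (n12, k=1), (n29, k=1), (n5, k=1).
Iteration 2: edges from {n10,n12,n29,n5} -> (n10, k=2).
Iteration 3: no outgoing edges from {n10}; recursion stops.
SUM(k) = 0 + 1 + 1 + 1 + 1 + 2 = 6.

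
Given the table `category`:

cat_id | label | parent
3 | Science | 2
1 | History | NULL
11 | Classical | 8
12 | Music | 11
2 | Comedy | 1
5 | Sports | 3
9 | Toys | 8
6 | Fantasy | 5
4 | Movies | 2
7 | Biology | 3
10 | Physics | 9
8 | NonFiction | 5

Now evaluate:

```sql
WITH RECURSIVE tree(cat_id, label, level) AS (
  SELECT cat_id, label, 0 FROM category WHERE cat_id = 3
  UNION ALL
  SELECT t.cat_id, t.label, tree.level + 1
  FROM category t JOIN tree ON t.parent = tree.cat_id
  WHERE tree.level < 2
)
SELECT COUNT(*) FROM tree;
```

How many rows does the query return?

5

Base: cat_id=3 (Science) at level 0.
Iteration 1: rows with parent in {3} -> Sports (id 5, level 1), Biology (id 7, level 1).
Iteration 2: rows with parent in {5,7} -> Fantasy (id 6, level 2), NonFiction (id 8, level 2).
Iteration 3: level < 2 fails for all current rows; recursion stops.
Total rows emitted: 5.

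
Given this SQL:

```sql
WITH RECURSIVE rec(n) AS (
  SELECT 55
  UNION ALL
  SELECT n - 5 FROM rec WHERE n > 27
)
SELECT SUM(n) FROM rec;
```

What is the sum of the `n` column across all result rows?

280

Base: n=55.
Iteration 1: 55 > 27 holds -> n = 55 - 5 = 50.
Iteration 2: 50 > 27 holds -> n = 50 - 5 = 45.
Iteration 3: 45 > 27 holds -> n = 45 - 5 = 40.
Iteration 4: 40 > 27 holds -> n = 40 - 5 = 35.
Iteration 5: 35 > 27 holds -> n = 35 - 5 = 30.
Iteration 6: 30 > 27 holds -> n = 30 - 5 = 25.
Iteration 7: 25 > 27 fails; recursion stops.
SUM(n) = 55 + 50 + 45 + 40 + 35 + 30 + 25 = 280.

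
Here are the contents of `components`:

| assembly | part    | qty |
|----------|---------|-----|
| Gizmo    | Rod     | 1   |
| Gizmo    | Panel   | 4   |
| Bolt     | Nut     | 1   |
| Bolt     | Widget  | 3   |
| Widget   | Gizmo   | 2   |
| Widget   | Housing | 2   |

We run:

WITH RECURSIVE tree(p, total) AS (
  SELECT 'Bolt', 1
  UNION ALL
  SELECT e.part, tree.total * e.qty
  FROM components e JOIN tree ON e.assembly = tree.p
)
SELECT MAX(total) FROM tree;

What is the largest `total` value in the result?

Base: (Bolt, total=1).
Iteration 1: components of {Bolt} -> Nut = 1*1 = 1, Widget = 1*3 = 3.
Iteration 2: components of {Nut,Widget} -> Gizmo = 3*2 = 6, Housing = 3*2 = 6.
Iteration 3: components of {Gizmo,Housing} -> Panel = 6*4 = 24, Rod = 6*1 = 6.
Iteration 4: no further components; recursion stops.
total values: 1, 3, 1, 6, 6, 24, 6; the maximum is 24.

24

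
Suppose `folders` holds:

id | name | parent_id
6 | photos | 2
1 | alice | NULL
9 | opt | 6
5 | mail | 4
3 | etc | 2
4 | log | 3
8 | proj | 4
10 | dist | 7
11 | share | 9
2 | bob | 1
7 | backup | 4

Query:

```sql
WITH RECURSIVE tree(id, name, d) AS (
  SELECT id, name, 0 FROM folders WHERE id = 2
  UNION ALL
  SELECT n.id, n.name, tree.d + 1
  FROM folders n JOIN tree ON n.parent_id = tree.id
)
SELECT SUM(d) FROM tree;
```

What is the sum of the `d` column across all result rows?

22

Base: id=2 (bob) at d 0.
Iteration 1: rows with parent_id in {2} -> etc (id 3, d 1), photos (id 6, d 1).
Iteration 2: rows with parent_id in {3,6} -> log (id 4, d 2), opt (id 9, d 2).
Iteration 3: rows with parent_id in {4,9} -> mail (id 5, d 3), backup (id 7, d 3), proj (id 8, d 3), share (id 11, d 3).
Iteration 4: rows with parent_id in {5,7,8,11} -> dist (id 10, d 4).
Iteration 5: no rows with parent_id in {10}; recursion stops.
SUM(d) = 0 + 1 + 1 + 2 + 2 + 3 + 3 + 3 + 3 + 4 = 22.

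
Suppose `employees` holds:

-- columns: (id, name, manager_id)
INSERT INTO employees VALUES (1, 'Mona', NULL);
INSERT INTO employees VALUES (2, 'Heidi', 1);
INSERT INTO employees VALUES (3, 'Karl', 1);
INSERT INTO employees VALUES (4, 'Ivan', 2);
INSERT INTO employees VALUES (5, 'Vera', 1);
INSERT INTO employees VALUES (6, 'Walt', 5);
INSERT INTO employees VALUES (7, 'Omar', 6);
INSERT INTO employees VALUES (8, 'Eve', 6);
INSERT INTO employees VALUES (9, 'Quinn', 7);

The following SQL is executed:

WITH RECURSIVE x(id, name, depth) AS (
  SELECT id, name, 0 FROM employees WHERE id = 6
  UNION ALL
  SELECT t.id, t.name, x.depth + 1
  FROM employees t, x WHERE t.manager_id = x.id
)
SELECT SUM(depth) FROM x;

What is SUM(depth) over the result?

Base: id=6 (Walt) at depth 0.
Iteration 1: rows with manager_id in {6} -> Omar (id 7, depth 1), Eve (id 8, depth 1).
Iteration 2: rows with manager_id in {7,8} -> Quinn (id 9, depth 2).
Iteration 3: no rows with manager_id in {9}; recursion stops.
SUM(depth) = 0 + 1 + 1 + 2 = 4.

4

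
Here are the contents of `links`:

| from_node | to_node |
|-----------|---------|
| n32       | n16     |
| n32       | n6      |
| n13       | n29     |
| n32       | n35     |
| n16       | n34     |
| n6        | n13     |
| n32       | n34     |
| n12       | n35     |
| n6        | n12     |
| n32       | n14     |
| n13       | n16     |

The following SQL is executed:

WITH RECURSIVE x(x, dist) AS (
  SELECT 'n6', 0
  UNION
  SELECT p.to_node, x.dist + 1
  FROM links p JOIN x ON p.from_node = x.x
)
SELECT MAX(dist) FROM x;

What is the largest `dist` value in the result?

Base: (n6, dist=0).
Iteration 1: edges from {n6} -> (n12, dist=1), (n13, dist=1).
Iteration 2: edges from {n12,n13} -> (n16, dist=2), (n29, dist=2), (n35, dist=2).
Iteration 3: edges from {n16,n29,n35} -> (n34, dist=3).
Iteration 4: no outgoing edges from {n34}; recursion stops.
dist values: 0, 1, 1, 2, 2, 2, 3; the maximum is 3.

3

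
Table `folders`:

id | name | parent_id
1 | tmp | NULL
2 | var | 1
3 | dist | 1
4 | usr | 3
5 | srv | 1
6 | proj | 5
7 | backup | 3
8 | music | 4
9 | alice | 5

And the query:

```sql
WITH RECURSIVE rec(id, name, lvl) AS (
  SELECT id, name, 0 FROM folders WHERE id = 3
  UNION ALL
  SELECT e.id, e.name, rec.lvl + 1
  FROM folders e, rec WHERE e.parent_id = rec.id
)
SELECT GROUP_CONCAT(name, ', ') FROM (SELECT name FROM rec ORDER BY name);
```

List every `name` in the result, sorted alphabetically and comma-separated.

Base: id=3 (dist) at lvl 0.
Iteration 1: rows with parent_id in {3} -> usr (id 4, lvl 1), backup (id 7, lvl 1).
Iteration 2: rows with parent_id in {4,7} -> music (id 8, lvl 2).
Iteration 3: no rows with parent_id in {8}; recursion stops.

backup, dist, music, usr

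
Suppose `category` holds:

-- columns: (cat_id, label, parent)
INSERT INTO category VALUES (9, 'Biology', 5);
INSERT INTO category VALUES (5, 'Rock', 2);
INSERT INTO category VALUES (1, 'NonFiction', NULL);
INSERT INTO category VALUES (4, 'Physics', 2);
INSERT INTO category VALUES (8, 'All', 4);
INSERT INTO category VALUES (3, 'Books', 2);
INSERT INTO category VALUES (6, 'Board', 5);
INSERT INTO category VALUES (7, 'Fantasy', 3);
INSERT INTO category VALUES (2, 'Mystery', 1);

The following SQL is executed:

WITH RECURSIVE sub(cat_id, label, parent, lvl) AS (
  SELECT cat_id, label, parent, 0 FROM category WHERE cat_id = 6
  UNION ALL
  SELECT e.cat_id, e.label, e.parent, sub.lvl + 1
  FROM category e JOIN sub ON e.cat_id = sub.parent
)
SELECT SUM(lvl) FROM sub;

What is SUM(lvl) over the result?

6

Base: cat_id=6 (Board), parent=5, lvl 0.
Iteration 1: join on cat_id=5 -> Rock (id 5, parent=2, lvl 1).
Iteration 2: join on cat_id=2 -> Mystery (id 2, parent=1, lvl 2).
Iteration 3: join on cat_id=1 -> NonFiction (id 1, parent=NULL, lvl 3).
Iteration 4: parent is NULL; no match; recursion stops.
SUM(lvl) = 0 + 1 + 2 + 3 = 6.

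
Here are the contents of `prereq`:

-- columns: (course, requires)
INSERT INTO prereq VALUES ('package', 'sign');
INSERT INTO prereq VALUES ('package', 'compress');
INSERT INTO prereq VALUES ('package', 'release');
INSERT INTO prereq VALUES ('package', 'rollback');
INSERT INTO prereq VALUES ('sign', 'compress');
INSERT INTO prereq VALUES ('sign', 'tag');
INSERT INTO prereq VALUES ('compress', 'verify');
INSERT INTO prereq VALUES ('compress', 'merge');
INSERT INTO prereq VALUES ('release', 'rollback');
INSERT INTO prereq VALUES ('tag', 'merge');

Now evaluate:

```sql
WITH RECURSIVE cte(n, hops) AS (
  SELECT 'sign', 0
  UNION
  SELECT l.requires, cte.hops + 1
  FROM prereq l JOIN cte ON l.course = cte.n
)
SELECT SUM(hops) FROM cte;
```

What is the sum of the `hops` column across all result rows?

Base: (sign, hops=0).
Iteration 1: edges from {sign} -> (compress, hops=1), (tag, hops=1).
Iteration 2: edges from {compress,tag} -> (merge, hops=2), (verify, hops=2). [UNION drops 1 duplicate row(s)]
Iteration 3: no outgoing edges from {merge,verify}; recursion stops.
SUM(hops) = 0 + 1 + 1 + 2 + 2 = 6.

6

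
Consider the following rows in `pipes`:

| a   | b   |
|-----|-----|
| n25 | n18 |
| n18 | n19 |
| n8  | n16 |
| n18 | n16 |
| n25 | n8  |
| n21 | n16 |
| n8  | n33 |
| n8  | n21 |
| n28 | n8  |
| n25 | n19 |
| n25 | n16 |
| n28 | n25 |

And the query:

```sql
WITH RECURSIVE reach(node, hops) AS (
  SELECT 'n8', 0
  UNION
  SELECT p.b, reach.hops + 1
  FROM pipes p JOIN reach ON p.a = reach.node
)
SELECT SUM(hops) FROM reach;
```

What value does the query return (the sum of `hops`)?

5

Base: (n8, hops=0).
Iteration 1: edges from {n8} -> (n16, hops=1), (n21, hops=1), (n33, hops=1).
Iteration 2: edges from {n16,n21,n33} -> (n16, hops=2).
Iteration 3: no outgoing edges from {n16}; recursion stops.
SUM(hops) = 0 + 1 + 1 + 1 + 2 = 5.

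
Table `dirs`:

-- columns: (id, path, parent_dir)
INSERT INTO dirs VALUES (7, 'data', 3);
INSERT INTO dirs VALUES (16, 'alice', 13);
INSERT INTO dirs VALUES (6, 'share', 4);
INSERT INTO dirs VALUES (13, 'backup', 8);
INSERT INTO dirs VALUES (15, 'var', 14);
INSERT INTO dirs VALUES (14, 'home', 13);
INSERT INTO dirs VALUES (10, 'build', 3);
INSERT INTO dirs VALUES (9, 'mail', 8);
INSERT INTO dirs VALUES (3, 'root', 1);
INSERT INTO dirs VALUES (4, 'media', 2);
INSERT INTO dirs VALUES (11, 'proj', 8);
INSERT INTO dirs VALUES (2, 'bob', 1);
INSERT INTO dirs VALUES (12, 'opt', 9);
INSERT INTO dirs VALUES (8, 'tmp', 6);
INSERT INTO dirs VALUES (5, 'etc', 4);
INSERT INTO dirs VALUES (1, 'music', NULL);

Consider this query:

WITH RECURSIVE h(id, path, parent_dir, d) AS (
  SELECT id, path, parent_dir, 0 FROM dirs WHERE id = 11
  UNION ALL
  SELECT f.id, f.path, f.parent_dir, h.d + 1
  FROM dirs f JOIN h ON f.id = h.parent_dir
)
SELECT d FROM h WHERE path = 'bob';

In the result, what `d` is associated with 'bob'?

Base: id=11 (proj), parent_dir=8, d 0.
Iteration 1: join on id=8 -> tmp (id 8, parent_dir=6, d 1).
Iteration 2: join on id=6 -> share (id 6, parent_dir=4, d 2).
Iteration 3: join on id=4 -> media (id 4, parent_dir=2, d 3).
Iteration 4: join on id=2 -> bob (id 2, parent_dir=1, d 4).
Iteration 5: join on id=1 -> music (id 1, parent_dir=NULL, d 5).
Iteration 6: parent_dir is NULL; no match; recursion stops.

4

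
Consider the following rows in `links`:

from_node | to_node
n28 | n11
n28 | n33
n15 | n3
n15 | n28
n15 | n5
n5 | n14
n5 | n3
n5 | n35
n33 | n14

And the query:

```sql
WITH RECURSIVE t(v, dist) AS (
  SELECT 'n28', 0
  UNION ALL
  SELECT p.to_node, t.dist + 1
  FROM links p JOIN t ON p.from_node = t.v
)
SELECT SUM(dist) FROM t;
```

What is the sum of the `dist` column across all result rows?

Base: (n28, dist=0).
Iteration 1: edges from {n28} -> (n11, dist=1), (n33, dist=1).
Iteration 2: edges from {n11,n33} -> (n14, dist=2).
Iteration 3: no outgoing edges from {n14}; recursion stops.
SUM(dist) = 0 + 1 + 1 + 2 = 4.

4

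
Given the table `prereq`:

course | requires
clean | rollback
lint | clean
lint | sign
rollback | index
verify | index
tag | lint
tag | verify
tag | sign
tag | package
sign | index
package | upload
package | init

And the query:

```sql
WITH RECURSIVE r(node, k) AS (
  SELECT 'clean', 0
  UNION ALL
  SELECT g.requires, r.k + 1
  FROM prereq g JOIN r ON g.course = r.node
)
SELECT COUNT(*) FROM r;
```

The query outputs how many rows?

Base: (clean, k=0).
Iteration 1: edges from {clean} -> (rollback, k=1).
Iteration 2: edges from {rollback} -> (index, k=2).
Iteration 3: no outgoing edges from {index}; recursion stops.
Total rows emitted: 3.

3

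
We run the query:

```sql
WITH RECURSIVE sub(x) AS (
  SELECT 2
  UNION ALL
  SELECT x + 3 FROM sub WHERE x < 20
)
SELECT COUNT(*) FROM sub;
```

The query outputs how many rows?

Base: x=2.
Iteration 1: 2 < 20 holds -> x = 2 + 3 = 5.
Iteration 2: 5 < 20 holds -> x = 5 + 3 = 8.
Iteration 3: 8 < 20 holds -> x = 8 + 3 = 11.
Iteration 4: 11 < 20 holds -> x = 11 + 3 = 14.
Iteration 5: 14 < 20 holds -> x = 14 + 3 = 17.
Iteration 6: 17 < 20 holds -> x = 17 + 3 = 20.
Iteration 7: 20 < 20 fails; recursion stops.
Total rows emitted: 7.

7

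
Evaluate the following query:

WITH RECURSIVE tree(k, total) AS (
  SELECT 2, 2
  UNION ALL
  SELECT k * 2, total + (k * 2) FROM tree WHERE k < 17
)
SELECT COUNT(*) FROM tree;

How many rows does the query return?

Base: k=2, total=2.
Iteration 1: 2 < 17 holds -> k = 2 * 2 = 4, total = 2 + 4 = 6.
Iteration 2: 4 < 17 holds -> k = 4 * 2 = 8, total = 6 + 8 = 14.
Iteration 3: 8 < 17 holds -> k = 8 * 2 = 16, total = 14 + 16 = 30.
Iteration 4: 16 < 17 holds -> k = 16 * 2 = 32, total = 30 + 32 = 62.
Iteration 5: 32 < 17 fails; recursion stops.
Total rows emitted: 5.

5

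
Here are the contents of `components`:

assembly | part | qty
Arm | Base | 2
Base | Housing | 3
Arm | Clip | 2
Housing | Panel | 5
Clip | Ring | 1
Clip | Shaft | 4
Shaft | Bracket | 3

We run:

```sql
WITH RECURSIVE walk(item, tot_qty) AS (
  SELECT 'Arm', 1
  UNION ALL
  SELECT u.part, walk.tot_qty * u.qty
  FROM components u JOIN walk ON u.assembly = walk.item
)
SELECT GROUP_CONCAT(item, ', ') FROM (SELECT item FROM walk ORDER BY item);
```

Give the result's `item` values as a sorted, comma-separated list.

Arm, Base, Bracket, Clip, Housing, Panel, Ring, Shaft

Base: (Arm, tot_qty=1).
Iteration 1: components of {Arm} -> Base = 1*2 = 2, Clip = 1*2 = 2.
Iteration 2: components of {Base,Clip} -> Housing = 2*3 = 6, Ring = 2*1 = 2, Shaft = 2*4 = 8.
Iteration 3: components of {Housing,Ring,Shaft} -> Bracket = 8*3 = 24, Panel = 6*5 = 30.
Iteration 4: no further components; recursion stops.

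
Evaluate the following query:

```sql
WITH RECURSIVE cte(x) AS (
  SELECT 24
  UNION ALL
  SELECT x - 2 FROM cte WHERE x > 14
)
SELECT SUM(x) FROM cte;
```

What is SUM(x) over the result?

Base: x=24.
Iteration 1: 24 > 14 holds -> x = 24 - 2 = 22.
Iteration 2: 22 > 14 holds -> x = 22 - 2 = 20.
Iteration 3: 20 > 14 holds -> x = 20 - 2 = 18.
Iteration 4: 18 > 14 holds -> x = 18 - 2 = 16.
Iteration 5: 16 > 14 holds -> x = 16 - 2 = 14.
Iteration 6: 14 > 14 fails; recursion stops.
SUM(x) = 24 + 22 + 20 + 18 + 16 + 14 = 114.

114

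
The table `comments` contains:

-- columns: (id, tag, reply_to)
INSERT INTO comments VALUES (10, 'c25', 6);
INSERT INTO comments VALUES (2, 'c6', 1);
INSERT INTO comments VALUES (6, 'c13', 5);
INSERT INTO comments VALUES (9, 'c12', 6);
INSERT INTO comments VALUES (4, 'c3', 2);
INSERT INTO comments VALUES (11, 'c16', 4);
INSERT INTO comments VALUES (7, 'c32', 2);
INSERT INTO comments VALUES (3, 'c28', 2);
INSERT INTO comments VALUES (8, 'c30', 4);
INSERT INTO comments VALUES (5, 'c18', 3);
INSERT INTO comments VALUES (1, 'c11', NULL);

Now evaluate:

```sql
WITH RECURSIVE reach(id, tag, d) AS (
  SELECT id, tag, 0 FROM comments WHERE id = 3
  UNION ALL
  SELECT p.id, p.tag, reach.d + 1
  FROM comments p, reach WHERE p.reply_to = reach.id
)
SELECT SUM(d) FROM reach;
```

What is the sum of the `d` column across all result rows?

Base: id=3 (c28) at d 0.
Iteration 1: rows with reply_to in {3} -> c18 (id 5, d 1).
Iteration 2: rows with reply_to in {5} -> c13 (id 6, d 2).
Iteration 3: rows with reply_to in {6} -> c12 (id 9, d 3), c25 (id 10, d 3).
Iteration 4: no rows with reply_to in {9,10}; recursion stops.
SUM(d) = 0 + 1 + 2 + 3 + 3 = 9.

9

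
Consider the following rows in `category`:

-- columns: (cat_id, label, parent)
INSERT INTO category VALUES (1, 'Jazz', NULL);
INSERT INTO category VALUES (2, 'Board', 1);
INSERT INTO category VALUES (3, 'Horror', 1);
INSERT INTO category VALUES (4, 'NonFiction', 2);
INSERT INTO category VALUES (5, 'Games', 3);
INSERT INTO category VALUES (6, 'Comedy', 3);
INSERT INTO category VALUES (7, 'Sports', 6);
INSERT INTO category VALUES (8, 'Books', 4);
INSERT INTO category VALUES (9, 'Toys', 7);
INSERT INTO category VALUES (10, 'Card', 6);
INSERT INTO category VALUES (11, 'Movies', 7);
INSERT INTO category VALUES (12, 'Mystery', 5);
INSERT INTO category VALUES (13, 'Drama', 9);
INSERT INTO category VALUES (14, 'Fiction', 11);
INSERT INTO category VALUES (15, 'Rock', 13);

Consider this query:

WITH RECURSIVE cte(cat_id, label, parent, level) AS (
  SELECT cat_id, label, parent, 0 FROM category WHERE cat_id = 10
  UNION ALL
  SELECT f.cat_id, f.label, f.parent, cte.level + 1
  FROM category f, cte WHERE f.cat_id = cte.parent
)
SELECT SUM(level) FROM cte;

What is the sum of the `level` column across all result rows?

Base: cat_id=10 (Card), parent=6, level 0.
Iteration 1: join on cat_id=6 -> Comedy (id 6, parent=3, level 1).
Iteration 2: join on cat_id=3 -> Horror (id 3, parent=1, level 2).
Iteration 3: join on cat_id=1 -> Jazz (id 1, parent=NULL, level 3).
Iteration 4: parent is NULL; no match; recursion stops.
SUM(level) = 0 + 1 + 2 + 3 = 6.

6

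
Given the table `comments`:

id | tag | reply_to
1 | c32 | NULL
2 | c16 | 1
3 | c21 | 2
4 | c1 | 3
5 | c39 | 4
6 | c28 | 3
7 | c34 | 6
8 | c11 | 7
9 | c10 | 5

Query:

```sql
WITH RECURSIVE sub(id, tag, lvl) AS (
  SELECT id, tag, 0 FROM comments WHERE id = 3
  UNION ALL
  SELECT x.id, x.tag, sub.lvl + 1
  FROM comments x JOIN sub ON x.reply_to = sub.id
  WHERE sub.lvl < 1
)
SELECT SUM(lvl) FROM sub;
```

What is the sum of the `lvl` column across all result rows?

Base: id=3 (c21) at lvl 0.
Iteration 1: rows with reply_to in {3} -> c1 (id 4, lvl 1), c28 (id 6, lvl 1).
Iteration 2: lvl < 1 fails for all current rows; recursion stops.
SUM(lvl) = 0 + 1 + 1 = 2.

2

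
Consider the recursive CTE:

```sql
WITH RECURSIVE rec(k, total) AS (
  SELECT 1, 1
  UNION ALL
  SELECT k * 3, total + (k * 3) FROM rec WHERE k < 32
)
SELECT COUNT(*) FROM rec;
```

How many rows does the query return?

5

Base: k=1, total=1.
Iteration 1: 1 < 32 holds -> k = 1 * 3 = 3, total = 1 + 3 = 4.
Iteration 2: 3 < 32 holds -> k = 3 * 3 = 9, total = 4 + 9 = 13.
Iteration 3: 9 < 32 holds -> k = 9 * 3 = 27, total = 13 + 27 = 40.
Iteration 4: 27 < 32 holds -> k = 27 * 3 = 81, total = 40 + 81 = 121.
Iteration 5: 81 < 32 fails; recursion stops.
Total rows emitted: 5.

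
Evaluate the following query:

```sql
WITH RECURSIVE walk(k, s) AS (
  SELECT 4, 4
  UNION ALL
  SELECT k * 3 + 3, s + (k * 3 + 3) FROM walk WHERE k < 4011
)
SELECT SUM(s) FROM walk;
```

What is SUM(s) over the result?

26984

Base: k=4, s=4.
Iteration 1: 4 < 4011 holds -> k = 4 * 3 + 3 = 15, s = 4 + 15 = 19.
Iteration 2: 15 < 4011 holds -> k = 15 * 3 + 3 = 48, s = 19 + 48 = 67.
Iteration 3: 48 < 4011 holds -> k = 48 * 3 + 3 = 147, s = 67 + 147 = 214.
Iteration 4: 147 < 4011 holds -> k = 147 * 3 + 3 = 444, s = 214 + 444 = 658.
Iteration 5: 444 < 4011 holds -> k = 444 * 3 + 3 = 1335, s = 658 + 1335 = 1993.
Iteration 6: 1335 < 4011 holds -> k = 1335 * 3 + 3 = 4008, s = 1993 + 4008 = 6001.
Iteration 7: 4008 < 4011 holds -> k = 4008 * 3 + 3 = 12027, s = 6001 + 12027 = 18028.
Iteration 8: 12027 < 4011 fails; recursion stops.
SUM(s) = 4 + 19 + 67 + 214 + 658 + 1993 + 6001 + 18028 = 26984.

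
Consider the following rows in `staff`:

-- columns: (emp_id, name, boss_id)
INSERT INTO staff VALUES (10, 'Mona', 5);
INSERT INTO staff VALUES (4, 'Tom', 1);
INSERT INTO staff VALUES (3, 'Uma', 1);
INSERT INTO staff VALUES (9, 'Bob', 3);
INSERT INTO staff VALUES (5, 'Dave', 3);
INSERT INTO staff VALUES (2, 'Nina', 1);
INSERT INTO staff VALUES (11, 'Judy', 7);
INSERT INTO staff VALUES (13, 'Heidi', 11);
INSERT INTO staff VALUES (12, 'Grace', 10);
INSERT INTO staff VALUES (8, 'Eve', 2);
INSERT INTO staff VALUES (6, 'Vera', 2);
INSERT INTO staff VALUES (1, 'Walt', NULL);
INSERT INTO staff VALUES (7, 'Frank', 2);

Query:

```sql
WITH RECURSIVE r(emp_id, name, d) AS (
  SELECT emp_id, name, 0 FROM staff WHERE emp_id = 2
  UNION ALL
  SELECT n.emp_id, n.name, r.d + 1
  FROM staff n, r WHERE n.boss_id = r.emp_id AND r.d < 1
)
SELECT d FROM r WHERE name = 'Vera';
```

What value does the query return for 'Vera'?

1

Base: emp_id=2 (Nina) at d 0.
Iteration 1: rows with boss_id in {2} -> Vera (id 6, d 1), Frank (id 7, d 1), Eve (id 8, d 1).
Iteration 2: d < 1 fails for all current rows; recursion stops.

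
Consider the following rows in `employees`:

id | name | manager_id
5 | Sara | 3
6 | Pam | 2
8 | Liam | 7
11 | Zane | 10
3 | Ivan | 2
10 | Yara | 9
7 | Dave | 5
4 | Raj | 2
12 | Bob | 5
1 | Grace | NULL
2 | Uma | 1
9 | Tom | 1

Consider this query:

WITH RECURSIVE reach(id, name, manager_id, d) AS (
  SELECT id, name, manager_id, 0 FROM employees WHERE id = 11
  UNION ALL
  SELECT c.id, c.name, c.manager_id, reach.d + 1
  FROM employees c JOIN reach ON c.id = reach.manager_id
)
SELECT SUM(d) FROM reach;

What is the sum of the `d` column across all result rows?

Base: id=11 (Zane), manager_id=10, d 0.
Iteration 1: join on id=10 -> Yara (id 10, manager_id=9, d 1).
Iteration 2: join on id=9 -> Tom (id 9, manager_id=1, d 2).
Iteration 3: join on id=1 -> Grace (id 1, manager_id=NULL, d 3).
Iteration 4: manager_id is NULL; no match; recursion stops.
SUM(d) = 0 + 1 + 2 + 3 = 6.

6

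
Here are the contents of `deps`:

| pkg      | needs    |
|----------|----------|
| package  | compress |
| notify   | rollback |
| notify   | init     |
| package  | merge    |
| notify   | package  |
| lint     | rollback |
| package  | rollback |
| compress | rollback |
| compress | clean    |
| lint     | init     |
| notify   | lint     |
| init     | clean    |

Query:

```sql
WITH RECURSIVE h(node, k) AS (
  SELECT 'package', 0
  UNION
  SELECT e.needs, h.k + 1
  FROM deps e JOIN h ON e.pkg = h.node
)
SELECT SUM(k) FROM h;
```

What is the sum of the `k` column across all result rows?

Base: (package, k=0).
Iteration 1: edges from {package} -> (compress, k=1), (merge, k=1), (rollback, k=1).
Iteration 2: edges from {compress,merge,rollback} -> (clean, k=2), (rollback, k=2).
Iteration 3: no outgoing edges from {clean,rollback}; recursion stops.
SUM(k) = 0 + 1 + 1 + 1 + 2 + 2 = 7.

7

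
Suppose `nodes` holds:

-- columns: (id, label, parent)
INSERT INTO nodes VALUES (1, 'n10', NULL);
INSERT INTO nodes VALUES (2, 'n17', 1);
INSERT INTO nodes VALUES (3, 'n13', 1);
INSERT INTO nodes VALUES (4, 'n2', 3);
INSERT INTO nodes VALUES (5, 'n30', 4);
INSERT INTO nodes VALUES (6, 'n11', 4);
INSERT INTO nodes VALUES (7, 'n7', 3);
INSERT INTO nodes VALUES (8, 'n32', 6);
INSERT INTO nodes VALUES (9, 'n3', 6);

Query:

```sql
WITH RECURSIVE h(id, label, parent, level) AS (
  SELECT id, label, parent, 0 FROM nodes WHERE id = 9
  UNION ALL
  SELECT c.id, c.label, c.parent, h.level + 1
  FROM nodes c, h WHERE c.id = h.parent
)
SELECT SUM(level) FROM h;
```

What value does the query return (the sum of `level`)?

10

Base: id=9 (n3), parent=6, level 0.
Iteration 1: join on id=6 -> n11 (id 6, parent=4, level 1).
Iteration 2: join on id=4 -> n2 (id 4, parent=3, level 2).
Iteration 3: join on id=3 -> n13 (id 3, parent=1, level 3).
Iteration 4: join on id=1 -> n10 (id 1, parent=NULL, level 4).
Iteration 5: parent is NULL; no match; recursion stops.
SUM(level) = 0 + 1 + 2 + 3 + 4 = 10.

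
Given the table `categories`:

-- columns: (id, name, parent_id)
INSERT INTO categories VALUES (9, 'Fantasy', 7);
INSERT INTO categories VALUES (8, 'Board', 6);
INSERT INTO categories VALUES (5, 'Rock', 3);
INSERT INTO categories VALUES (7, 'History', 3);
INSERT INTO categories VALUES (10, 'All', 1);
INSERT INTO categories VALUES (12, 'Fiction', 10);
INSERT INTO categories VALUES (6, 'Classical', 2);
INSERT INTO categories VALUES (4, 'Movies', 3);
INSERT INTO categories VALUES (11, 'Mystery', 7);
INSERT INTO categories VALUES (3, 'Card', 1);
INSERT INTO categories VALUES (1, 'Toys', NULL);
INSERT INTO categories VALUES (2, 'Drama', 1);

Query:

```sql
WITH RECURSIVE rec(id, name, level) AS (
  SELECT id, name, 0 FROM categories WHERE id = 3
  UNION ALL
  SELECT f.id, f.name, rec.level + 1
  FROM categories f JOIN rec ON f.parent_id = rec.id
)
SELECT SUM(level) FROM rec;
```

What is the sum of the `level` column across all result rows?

Base: id=3 (Card) at level 0.
Iteration 1: rows with parent_id in {3} -> Movies (id 4, level 1), Rock (id 5, level 1), History (id 7, level 1).
Iteration 2: rows with parent_id in {4,5,7} -> Fantasy (id 9, level 2), Mystery (id 11, level 2).
Iteration 3: no rows with parent_id in {9,11}; recursion stops.
SUM(level) = 0 + 1 + 1 + 1 + 2 + 2 = 7.

7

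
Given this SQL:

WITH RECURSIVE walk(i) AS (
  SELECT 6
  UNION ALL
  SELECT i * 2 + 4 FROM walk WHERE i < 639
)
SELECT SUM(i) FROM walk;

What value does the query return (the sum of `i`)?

Base: i=6.
Iteration 1: 6 < 639 holds -> i = 6 * 2 + 4 = 16.
Iteration 2: 16 < 639 holds -> i = 16 * 2 + 4 = 36.
Iteration 3: 36 < 639 holds -> i = 36 * 2 + 4 = 76.
Iteration 4: 76 < 639 holds -> i = 76 * 2 + 4 = 156.
Iteration 5: 156 < 639 holds -> i = 156 * 2 + 4 = 316.
Iteration 6: 316 < 639 holds -> i = 316 * 2 + 4 = 636.
Iteration 7: 636 < 639 holds -> i = 636 * 2 + 4 = 1276.
Iteration 8: 1276 < 639 fails; recursion stops.
SUM(i) = 6 + 16 + 36 + 76 + 156 + 316 + 636 + 1276 = 2518.

2518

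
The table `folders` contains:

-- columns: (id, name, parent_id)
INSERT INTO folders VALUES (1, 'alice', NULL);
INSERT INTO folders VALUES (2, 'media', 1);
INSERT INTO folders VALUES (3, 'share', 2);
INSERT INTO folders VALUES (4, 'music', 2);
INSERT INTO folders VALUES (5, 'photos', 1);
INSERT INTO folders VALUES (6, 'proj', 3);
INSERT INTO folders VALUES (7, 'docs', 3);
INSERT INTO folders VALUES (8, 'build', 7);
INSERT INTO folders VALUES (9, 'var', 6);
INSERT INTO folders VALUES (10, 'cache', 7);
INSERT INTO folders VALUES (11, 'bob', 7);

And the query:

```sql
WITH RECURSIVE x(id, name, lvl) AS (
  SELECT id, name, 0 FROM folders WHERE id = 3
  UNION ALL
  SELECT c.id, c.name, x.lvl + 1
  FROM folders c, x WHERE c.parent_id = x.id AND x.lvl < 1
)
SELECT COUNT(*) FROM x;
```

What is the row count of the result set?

Base: id=3 (share) at lvl 0.
Iteration 1: rows with parent_id in {3} -> proj (id 6, lvl 1), docs (id 7, lvl 1).
Iteration 2: lvl < 1 fails for all current rows; recursion stops.
Total rows emitted: 3.

3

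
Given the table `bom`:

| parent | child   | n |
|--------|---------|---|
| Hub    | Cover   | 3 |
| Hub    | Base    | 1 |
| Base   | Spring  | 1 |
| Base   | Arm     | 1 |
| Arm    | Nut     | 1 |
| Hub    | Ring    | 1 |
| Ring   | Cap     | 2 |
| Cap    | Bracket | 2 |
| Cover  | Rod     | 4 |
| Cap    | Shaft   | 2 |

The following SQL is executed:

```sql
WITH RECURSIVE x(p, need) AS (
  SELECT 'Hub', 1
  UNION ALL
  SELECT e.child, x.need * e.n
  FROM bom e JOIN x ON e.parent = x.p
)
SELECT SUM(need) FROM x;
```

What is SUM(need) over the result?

31

Base: (Hub, need=1).
Iteration 1: components of {Hub} -> Base = 1*1 = 1, Cover = 1*3 = 3, Ring = 1*1 = 1.
Iteration 2: components of {Base,Cover,Ring} -> Arm = 1*1 = 1, Cap = 1*2 = 2, Rod = 3*4 = 12, Spring = 1*1 = 1.
Iteration 3: components of {Arm,Cap,Rod,Spring} -> Bracket = 2*2 = 4, Nut = 1*1 = 1, Shaft = 2*2 = 4.
Iteration 4: no further components; recursion stops.
SUM(need) = 1 + 3 + 1 + 1 + 12 + 1 + 1 + 2 + 1 + 4 + 4 = 31.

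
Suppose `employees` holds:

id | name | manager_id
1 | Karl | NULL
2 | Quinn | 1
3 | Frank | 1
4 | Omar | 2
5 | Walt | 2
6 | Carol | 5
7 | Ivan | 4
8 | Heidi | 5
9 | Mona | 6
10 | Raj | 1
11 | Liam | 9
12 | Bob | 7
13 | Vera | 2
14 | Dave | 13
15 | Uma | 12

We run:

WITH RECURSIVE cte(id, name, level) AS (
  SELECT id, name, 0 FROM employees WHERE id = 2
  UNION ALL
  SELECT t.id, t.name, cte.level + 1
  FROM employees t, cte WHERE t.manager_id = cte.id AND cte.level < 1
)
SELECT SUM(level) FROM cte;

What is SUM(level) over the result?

Base: id=2 (Quinn) at level 0.
Iteration 1: rows with manager_id in {2} -> Omar (id 4, level 1), Walt (id 5, level 1), Vera (id 13, level 1).
Iteration 2: level < 1 fails for all current rows; recursion stops.
SUM(level) = 0 + 1 + 1 + 1 = 3.

3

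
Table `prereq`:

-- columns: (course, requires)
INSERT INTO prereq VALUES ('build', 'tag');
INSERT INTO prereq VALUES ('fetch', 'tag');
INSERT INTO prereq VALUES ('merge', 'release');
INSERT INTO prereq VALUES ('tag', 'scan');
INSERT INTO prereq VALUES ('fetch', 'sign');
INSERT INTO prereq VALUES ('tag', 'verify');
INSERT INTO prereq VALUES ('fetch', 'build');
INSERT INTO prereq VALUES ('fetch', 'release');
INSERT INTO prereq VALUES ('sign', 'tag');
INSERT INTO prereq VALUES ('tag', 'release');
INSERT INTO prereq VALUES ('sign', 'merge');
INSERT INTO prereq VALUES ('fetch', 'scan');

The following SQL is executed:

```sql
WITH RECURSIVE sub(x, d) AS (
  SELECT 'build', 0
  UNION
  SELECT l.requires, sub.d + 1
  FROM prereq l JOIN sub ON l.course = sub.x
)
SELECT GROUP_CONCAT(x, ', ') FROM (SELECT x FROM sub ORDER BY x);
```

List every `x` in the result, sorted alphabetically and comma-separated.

Base: (build, d=0).
Iteration 1: edges from {build} -> (tag, d=1).
Iteration 2: edges from {tag} -> (release, d=2), (scan, d=2), (verify, d=2).
Iteration 3: no outgoing edges from {release,scan,verify}; recursion stops.

build, release, scan, tag, verify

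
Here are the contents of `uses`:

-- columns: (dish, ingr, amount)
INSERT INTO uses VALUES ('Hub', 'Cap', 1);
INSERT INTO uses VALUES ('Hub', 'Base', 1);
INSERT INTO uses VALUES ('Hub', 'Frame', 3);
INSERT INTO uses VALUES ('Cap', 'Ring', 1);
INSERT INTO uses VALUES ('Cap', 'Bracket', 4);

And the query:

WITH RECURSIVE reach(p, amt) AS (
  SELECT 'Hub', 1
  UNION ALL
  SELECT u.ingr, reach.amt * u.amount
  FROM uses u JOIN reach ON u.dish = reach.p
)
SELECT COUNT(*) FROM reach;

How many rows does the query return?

6

Base: (Hub, amt=1).
Iteration 1: components of {Hub} -> Base = 1*1 = 1, Cap = 1*1 = 1, Frame = 1*3 = 3.
Iteration 2: components of {Base,Cap,Frame} -> Bracket = 1*4 = 4, Ring = 1*1 = 1.
Iteration 3: no further components; recursion stops.
Total rows emitted: 6.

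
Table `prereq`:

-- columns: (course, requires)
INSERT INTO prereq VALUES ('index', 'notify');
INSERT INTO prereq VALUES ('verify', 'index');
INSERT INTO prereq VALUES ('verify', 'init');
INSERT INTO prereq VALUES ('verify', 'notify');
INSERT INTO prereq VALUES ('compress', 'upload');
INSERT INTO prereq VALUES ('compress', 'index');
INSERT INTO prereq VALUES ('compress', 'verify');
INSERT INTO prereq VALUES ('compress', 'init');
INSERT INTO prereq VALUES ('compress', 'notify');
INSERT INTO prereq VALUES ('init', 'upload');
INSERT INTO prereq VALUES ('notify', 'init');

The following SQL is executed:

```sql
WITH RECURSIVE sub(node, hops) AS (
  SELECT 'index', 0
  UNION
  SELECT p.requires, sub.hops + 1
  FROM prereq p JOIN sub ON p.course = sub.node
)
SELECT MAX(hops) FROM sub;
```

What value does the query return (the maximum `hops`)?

Base: (index, hops=0).
Iteration 1: edges from {index} -> (notify, hops=1).
Iteration 2: edges from {notify} -> (init, hops=2).
Iteration 3: edges from {init} -> (upload, hops=3).
Iteration 4: no outgoing edges from {upload}; recursion stops.
hops values: 0, 1, 2, 3; the maximum is 3.

3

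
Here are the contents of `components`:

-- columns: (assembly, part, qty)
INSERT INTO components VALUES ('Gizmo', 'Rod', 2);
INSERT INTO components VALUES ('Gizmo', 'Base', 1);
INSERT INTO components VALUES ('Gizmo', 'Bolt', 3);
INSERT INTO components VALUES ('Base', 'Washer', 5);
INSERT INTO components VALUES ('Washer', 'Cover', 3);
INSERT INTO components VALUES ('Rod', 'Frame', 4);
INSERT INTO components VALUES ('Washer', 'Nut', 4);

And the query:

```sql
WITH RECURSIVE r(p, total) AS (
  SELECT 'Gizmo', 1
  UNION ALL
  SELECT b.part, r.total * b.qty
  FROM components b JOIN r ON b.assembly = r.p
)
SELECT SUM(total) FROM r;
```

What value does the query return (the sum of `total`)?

Base: (Gizmo, total=1).
Iteration 1: components of {Gizmo} -> Base = 1*1 = 1, Bolt = 1*3 = 3, Rod = 1*2 = 2.
Iteration 2: components of {Base,Bolt,Rod} -> Frame = 2*4 = 8, Washer = 1*5 = 5.
Iteration 3: components of {Frame,Washer} -> Cover = 5*3 = 15, Nut = 5*4 = 20.
Iteration 4: no further components; recursion stops.
SUM(total) = 1 + 2 + 1 + 3 + 8 + 5 + 15 + 20 = 55.

55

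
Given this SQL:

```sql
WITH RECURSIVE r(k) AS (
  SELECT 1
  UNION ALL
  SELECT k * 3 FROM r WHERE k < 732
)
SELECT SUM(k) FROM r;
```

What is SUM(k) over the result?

3280

Base: k=1.
Iteration 1: 1 < 732 holds -> k = 1 * 3 = 3.
Iteration 2: 3 < 732 holds -> k = 3 * 3 = 9.
Iteration 3: 9 < 732 holds -> k = 9 * 3 = 27.
Iteration 4: 27 < 732 holds -> k = 27 * 3 = 81.
Iteration 5: 81 < 732 holds -> k = 81 * 3 = 243.
Iteration 6: 243 < 732 holds -> k = 243 * 3 = 729.
Iteration 7: 729 < 732 holds -> k = 729 * 3 = 2187.
Iteration 8: 2187 < 732 fails; recursion stops.
SUM(k) = 1 + 3 + 9 + 27 + 81 + 243 + 729 + 2187 = 3280.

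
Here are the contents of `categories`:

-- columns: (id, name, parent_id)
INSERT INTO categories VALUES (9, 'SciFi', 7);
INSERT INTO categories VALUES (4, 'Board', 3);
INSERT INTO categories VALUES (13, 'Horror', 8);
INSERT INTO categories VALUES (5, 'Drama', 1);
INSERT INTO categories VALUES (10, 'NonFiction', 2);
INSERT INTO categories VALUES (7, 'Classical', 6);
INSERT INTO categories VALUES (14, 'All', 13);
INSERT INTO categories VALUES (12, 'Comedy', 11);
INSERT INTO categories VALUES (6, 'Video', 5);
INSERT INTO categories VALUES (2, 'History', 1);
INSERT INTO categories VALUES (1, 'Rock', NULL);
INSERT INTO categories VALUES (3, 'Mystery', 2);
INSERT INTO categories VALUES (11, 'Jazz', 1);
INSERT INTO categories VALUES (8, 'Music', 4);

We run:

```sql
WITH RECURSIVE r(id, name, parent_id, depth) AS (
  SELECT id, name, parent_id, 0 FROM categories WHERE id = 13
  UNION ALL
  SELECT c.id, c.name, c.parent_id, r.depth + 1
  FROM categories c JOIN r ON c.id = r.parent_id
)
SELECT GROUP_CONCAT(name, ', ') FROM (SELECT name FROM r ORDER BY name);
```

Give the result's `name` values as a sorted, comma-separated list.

Board, History, Horror, Music, Mystery, Rock

Base: id=13 (Horror), parent_id=8, depth 0.
Iteration 1: join on id=8 -> Music (id 8, parent_id=4, depth 1).
Iteration 2: join on id=4 -> Board (id 4, parent_id=3, depth 2).
Iteration 3: join on id=3 -> Mystery (id 3, parent_id=2, depth 3).
Iteration 4: join on id=2 -> History (id 2, parent_id=1, depth 4).
Iteration 5: join on id=1 -> Rock (id 1, parent_id=NULL, depth 5).
Iteration 6: parent_id is NULL; no match; recursion stops.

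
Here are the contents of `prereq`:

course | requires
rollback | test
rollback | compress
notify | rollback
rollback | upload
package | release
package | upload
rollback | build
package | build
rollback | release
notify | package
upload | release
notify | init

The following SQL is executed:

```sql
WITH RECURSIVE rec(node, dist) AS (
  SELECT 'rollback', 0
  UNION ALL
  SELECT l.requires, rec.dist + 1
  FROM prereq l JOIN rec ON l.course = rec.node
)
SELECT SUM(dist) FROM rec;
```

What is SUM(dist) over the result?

Base: (rollback, dist=0).
Iteration 1: edges from {rollback} -> (build, dist=1), (compress, dist=1), (release, dist=1), (test, dist=1), (upload, dist=1).
Iteration 2: edges from {build,compress,release,test,upload} -> (release, dist=2).
Iteration 3: no outgoing edges from {release}; recursion stops.
SUM(dist) = 0 + 1 + 1 + 1 + 1 + 1 + 2 = 7.

7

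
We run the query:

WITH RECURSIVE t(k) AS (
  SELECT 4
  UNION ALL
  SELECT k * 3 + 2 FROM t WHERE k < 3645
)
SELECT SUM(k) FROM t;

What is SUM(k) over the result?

16392

Base: k=4.
Iteration 1: 4 < 3645 holds -> k = 4 * 3 + 2 = 14.
Iteration 2: 14 < 3645 holds -> k = 14 * 3 + 2 = 44.
Iteration 3: 44 < 3645 holds -> k = 44 * 3 + 2 = 134.
Iteration 4: 134 < 3645 holds -> k = 134 * 3 + 2 = 404.
Iteration 5: 404 < 3645 holds -> k = 404 * 3 + 2 = 1214.
Iteration 6: 1214 < 3645 holds -> k = 1214 * 3 + 2 = 3644.
Iteration 7: 3644 < 3645 holds -> k = 3644 * 3 + 2 = 10934.
Iteration 8: 10934 < 3645 fails; recursion stops.
SUM(k) = 4 + 14 + 44 + 134 + 404 + 1214 + 3644 + 10934 = 16392.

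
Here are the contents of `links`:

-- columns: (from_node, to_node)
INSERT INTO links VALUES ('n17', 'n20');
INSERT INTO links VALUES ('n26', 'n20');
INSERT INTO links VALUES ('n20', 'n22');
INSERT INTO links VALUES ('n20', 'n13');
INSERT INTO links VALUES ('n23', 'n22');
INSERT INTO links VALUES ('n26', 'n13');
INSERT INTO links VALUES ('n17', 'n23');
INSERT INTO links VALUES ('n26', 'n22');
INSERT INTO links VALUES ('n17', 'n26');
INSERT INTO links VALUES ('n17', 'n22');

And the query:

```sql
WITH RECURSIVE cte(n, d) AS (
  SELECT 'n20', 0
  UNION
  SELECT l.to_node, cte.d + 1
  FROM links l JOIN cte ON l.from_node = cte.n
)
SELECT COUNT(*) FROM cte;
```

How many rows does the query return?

Base: (n20, d=0).
Iteration 1: edges from {n20} -> (n13, d=1), (n22, d=1).
Iteration 2: no outgoing edges from {n13,n22}; recursion stops.
Total rows emitted: 3.

3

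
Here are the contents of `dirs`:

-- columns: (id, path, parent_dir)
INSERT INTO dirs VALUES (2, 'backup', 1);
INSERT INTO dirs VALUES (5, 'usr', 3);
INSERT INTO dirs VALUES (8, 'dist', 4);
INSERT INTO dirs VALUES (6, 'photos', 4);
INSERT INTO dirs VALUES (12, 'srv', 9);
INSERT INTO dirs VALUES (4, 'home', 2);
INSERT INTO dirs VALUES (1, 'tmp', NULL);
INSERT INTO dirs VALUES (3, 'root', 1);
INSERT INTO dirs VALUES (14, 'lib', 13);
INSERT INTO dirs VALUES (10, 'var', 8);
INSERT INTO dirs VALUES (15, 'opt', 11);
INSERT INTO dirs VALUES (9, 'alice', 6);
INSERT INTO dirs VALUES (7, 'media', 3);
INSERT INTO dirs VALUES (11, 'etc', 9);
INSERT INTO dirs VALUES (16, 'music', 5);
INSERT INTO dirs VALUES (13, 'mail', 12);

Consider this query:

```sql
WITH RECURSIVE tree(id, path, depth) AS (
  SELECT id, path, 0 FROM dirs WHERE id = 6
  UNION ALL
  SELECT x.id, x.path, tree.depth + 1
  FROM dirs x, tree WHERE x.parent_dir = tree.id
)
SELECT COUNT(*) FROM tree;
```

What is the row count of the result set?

Base: id=6 (photos) at depth 0.
Iteration 1: rows with parent_dir in {6} -> alice (id 9, depth 1).
Iteration 2: rows with parent_dir in {9} -> etc (id 11, depth 2), srv (id 12, depth 2).
Iteration 3: rows with parent_dir in {11,12} -> mail (id 13, depth 3), opt (id 15, depth 3).
Iteration 4: rows with parent_dir in {13,15} -> lib (id 14, depth 4).
Iteration 5: no rows with parent_dir in {14}; recursion stops.
Total rows emitted: 7.

7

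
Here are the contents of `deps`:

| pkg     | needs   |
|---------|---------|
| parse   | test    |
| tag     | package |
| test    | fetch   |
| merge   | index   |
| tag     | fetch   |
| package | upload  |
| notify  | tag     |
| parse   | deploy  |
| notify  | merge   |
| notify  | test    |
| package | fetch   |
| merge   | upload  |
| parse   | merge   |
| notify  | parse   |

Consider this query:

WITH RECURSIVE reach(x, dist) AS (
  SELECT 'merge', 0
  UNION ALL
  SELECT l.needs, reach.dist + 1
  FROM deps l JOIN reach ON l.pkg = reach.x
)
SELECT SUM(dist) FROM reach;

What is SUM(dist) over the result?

2

Base: (merge, dist=0).
Iteration 1: edges from {merge} -> (index, dist=1), (upload, dist=1).
Iteration 2: no outgoing edges from {index,upload}; recursion stops.
SUM(dist) = 0 + 1 + 1 = 2.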